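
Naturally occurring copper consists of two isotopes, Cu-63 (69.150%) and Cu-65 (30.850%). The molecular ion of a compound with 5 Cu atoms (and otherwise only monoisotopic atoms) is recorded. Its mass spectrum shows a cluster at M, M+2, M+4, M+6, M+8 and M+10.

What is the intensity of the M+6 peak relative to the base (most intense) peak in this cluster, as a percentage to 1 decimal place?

Binomial terms of (0.69150 + 0.30850)^5: M 0.1581, M+2 0.3527, M+4 0.3147, M+6 0.1404, M+8 0.0313, M+10 0.0028 → M+2 is the base peak.
P(M+2) = C(5,1) × 0.69150^4 × 0.30850^1 = 5 × 0.2286487 × 0.3085 = 0.352691 (base)
P(M+6) = C(5,3) × 0.69150^2 × 0.30850^3 = 10 × 0.47817225 × 0.02936064 = 0.140394
Relative intensity = 0.140394 / 0.352691 × 100 = 39.8

39.8%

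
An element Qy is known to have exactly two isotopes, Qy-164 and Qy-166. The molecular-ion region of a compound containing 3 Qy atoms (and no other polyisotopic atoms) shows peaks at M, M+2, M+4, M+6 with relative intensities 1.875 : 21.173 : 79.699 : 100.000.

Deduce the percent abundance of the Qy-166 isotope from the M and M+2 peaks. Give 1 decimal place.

79.0%

Let p = fractional abundance of Qy-164. I(M+2)/I(M) = [C(3,1)·p^2·(1−p)] / p^3 = 3·(1−p)/p = 21.173/1.875 = 11.2923
(1−p)/p = 11.2923/3 = 3.7641  ⇒  p = 1/(1 + 3.7641) = 0.2099
Qy-164: 21.0%, Qy-166: 79.0%.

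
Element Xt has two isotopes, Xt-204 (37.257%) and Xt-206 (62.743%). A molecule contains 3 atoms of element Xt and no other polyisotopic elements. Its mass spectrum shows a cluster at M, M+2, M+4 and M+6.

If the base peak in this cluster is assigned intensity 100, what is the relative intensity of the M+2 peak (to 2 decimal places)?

59.38

(0.37257 + 0.62743)^3 gives M 0.0517, M+2 0.2613, M+4 0.4400, M+6 0.2470; the largest is M+4.
P(M+4) = C(3,2) × 0.37257^1 × 0.62743^2 = 3 × 0.37257 × 0.3936684 = 0.440007 (base)
P(M+2) = C(3,1) × 0.37257^2 × 0.62743^1 = 3 × 0.1388084 × 0.62743 = 0.261278
Relative intensity = 0.261278 / 0.440007 × 100 = 59.38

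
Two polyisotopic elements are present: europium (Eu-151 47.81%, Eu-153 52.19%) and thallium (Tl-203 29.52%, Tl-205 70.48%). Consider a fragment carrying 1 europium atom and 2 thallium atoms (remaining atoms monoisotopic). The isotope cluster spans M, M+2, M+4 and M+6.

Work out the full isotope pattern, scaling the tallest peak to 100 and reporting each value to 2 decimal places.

9.16 : 53.76 : 100.00 : 57.02

Europium pattern (n=1): 0.4781 : 0.5219
Thallium pattern (n=2): 0.08714304 : 0.41611392 : 0.49674304
Convolve the two distributions (both contribute in 2-u steps):
  M: 0.4781×0.08714304 = 0.041663
  M+2: 0.4781×0.41611392 + 0.5219×0.08714304 = 0.244424
  M+4: 0.4781×0.49674304 + 0.5219×0.41611392 = 0.454663
  M+6: 0.5219×0.49674304 = 0.259250
Scale to base peak (0.454663) = 100: 9.16 : 53.76 : 100.00 : 57.02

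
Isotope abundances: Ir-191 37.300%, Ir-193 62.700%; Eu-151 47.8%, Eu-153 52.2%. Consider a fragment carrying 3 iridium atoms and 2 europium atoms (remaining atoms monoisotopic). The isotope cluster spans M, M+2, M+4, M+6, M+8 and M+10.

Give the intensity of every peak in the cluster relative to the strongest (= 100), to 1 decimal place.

Iridium pattern (n=3): 0.05189512 : 0.26170165 : 0.43991135 : 0.24649188
Europium pattern (n=2): 0.228484 : 0.499032 : 0.272484
Convolve the two distributions (both contribute in 2-u steps):
  M: 0.05189512×0.228484 = 0.011857
  M+2: 0.05189512×0.499032 + 0.26170165×0.228484 = 0.085692
  M+4: 0.05189512×0.272484 + 0.26170165×0.499032 + 0.43991135×0.228484 = 0.245251
  M+6: 0.26170165×0.272484 + 0.43991135×0.499032 + 0.24649188×0.228484 = 0.347159
  M+8: 0.43991135×0.272484 + 0.24649188×0.499032 = 0.242876
  M+10: 0.24649188×0.272484 = 0.067165
Scale to base peak (0.347159) = 100: 3.4 : 24.7 : 70.6 : 100.0 : 70.0 : 19.3

3.4 : 24.7 : 70.6 : 100.0 : 70.0 : 19.3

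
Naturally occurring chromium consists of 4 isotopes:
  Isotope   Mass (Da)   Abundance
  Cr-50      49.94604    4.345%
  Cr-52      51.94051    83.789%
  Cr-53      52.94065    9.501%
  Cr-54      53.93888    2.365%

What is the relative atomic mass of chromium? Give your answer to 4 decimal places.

Weight each isotope mass by its fractional abundance: 0.04345 × 49.94604 + 0.83789 × 51.94051 + 0.09501 × 52.94065 + 0.02365 × 53.93888
= 2.170155 + 43.520434 + 5.029891 + 1.275655 = 51.996135 Da

51.9961 Da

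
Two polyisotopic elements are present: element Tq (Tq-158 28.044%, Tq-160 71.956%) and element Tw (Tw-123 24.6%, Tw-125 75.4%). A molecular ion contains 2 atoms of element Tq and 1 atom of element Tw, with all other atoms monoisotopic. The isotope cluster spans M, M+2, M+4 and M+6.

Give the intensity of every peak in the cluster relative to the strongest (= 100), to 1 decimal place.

Element Tq pattern (n=2): 0.07864659 : 0.40358681 : 0.51776659
Element Tw pattern (n=1): 0.2460 : 0.7540
Convolve the two distributions (both contribute in 2-u steps):
  M: 0.07864659×0.2460 = 0.019347
  M+2: 0.07864659×0.7540 + 0.40358681×0.2460 = 0.158582
  M+4: 0.40358681×0.7540 + 0.51776659×0.2460 = 0.431675
  M+6: 0.51776659×0.7540 = 0.390396
Scale to base peak (0.431675) = 100: 4.5 : 36.7 : 100.0 : 90.4

4.5 : 36.7 : 100.0 : 90.4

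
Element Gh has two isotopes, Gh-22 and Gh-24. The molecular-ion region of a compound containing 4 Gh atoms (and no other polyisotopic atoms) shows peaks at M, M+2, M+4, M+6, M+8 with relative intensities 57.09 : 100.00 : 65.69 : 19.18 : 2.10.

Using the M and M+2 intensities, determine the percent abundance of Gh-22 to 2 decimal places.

Write p for the Gh-22 fraction. I(M+2)/I(M) = [C(4,1)·p^3·(1−p)] / p^4 = 4·(1−p)/p = 100.00/57.09 = 1.7516
(1−p)/p = 1.7516/4 = 0.4379  ⇒  p = 1/(1 + 0.4379) = 0.6955
Gh-22: 69.55%, Gh-24: 30.45%.

69.55%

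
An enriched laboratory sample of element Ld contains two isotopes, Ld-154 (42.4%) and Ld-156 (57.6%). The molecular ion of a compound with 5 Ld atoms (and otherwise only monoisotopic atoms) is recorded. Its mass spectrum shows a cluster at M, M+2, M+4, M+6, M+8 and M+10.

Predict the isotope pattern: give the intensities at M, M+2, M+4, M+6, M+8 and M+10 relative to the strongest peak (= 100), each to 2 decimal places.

The 5 Ld atoms are independent, so intensities follow the terms of (0.424 + 0.576)^5.
P(M) = 0.424^5 = 0.013703
P(M+2) = 5 × 0.424^4 × 0.576^1 = 0.093080
P(M+4) = 10 × 0.424^3 × 0.576^2 = 0.252896
P(M+6) = 10 × 0.424^2 × 0.576^3 = 0.343557
P(M+8) = 5 × 0.424^1 × 0.576^4 = 0.233360
P(M+10) = 0.576^5 = 0.063403
The M+6 peak is largest (0.343557); scaling to 100 gives 3.99 : 27.09 : 73.61 : 100.00 : 67.92 : 18.45.

3.99 : 27.09 : 73.61 : 100.00 : 67.92 : 18.45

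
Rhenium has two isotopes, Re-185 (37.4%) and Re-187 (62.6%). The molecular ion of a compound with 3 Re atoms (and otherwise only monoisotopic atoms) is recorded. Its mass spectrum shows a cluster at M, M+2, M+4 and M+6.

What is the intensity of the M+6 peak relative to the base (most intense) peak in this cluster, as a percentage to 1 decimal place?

55.8%

Binomial terms of (0.374 + 0.626)^3: M 0.0523, M+2 0.2627, M+4 0.4397, M+6 0.2453 → M+4 is the base peak.
P(M+4) = C(3,2) × 0.374^1 × 0.626^2 = 3 × 0.3740 × 0.391876 = 0.439685 (base)
P(M+6) = C(3,3) × 0.374^0 × 0.626^3 = 1 × 1.0000 × 0.24531438 = 0.245314
Relative intensity = 0.245314 / 0.439685 × 100 = 55.8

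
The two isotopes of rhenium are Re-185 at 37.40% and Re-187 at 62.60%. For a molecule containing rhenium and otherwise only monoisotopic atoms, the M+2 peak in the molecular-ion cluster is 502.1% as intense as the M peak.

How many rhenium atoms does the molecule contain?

The M+2/M ratio from n Re atoms is n · q/p = n · 0.6260/0.3740.
n = 5.021 × 0.3740/0.6260 = 3.00 ≈ 3

3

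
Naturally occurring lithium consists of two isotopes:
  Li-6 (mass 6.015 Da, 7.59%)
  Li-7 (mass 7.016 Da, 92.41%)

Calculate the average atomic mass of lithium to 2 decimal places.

6.94 Da

Ar = Σ fᵢ·mᵢ = 0.0759 × 6.015 + 0.9241 × 7.016
= 0.4565 + 6.4835 = 6.9400 Da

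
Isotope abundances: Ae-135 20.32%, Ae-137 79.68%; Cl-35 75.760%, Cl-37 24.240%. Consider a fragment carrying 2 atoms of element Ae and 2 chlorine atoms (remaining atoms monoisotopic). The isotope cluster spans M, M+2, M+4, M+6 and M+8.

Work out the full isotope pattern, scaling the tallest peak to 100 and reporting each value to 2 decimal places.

Element Ae pattern (n=2): 0.04129024 : 0.32381952 : 0.63489024
Chlorine pattern (n=2): 0.57395776 : 0.36728448 : 0.05875776
Convolve the two distributions (both contribute in 2-u steps):
  M: 0.04129024×0.57395776 = 0.023699
  M+2: 0.04129024×0.36728448 + 0.32381952×0.57395776 = 0.201024
  M+4: 0.04129024×0.05875776 + 0.32381952×0.36728448 + 0.63489024×0.57395776 = 0.485760
  M+6: 0.32381952×0.05875776 + 0.63489024×0.36728448 = 0.252212
  M+8: 0.63489024×0.05875776 = 0.037305
Scale to base peak (0.485760) = 100: 4.88 : 41.38 : 100.00 : 51.92 : 7.68

4.88 : 41.38 : 100.00 : 51.92 : 7.68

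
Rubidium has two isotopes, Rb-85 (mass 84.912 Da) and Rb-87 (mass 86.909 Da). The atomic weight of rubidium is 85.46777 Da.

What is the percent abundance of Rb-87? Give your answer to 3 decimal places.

Writing the weighted mean with unknown fraction x of Rb-85:
84.912·x + 86.909·(1 − x) = 85.46777
(84.912 − 86.909)·x = 85.46777 − 86.909
x = -1.44123 / -1.997 = 0.72170 → 72.170% Rb-85, 27.830% Rb-87.

27.830%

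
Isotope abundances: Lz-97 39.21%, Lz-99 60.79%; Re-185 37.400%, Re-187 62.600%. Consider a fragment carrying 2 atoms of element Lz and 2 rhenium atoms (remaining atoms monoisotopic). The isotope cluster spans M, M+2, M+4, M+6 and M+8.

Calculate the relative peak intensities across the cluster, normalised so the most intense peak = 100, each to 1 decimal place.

6.0 : 38.5 : 93.1 : 100.0 : 40.2

Element Lz pattern (n=2): 0.15374241 : 0.47671518 : 0.36954241
Rhenium pattern (n=2): 0.139876 : 0.468248 : 0.391876
Convolve the two distributions (both contribute in 2-u steps):
  M: 0.15374241×0.139876 = 0.021505
  M+2: 0.15374241×0.468248 + 0.47671518×0.139876 = 0.138671
  M+4: 0.15374241×0.391876 + 0.47671518×0.468248 + 0.36954241×0.139876 = 0.335159
  M+6: 0.47671518×0.391876 + 0.36954241×0.468248 = 0.359851
  M+8: 0.36954241×0.391876 = 0.144815
Scale to base peak (0.359851) = 100: 6.0 : 38.5 : 93.1 : 100.0 : 40.2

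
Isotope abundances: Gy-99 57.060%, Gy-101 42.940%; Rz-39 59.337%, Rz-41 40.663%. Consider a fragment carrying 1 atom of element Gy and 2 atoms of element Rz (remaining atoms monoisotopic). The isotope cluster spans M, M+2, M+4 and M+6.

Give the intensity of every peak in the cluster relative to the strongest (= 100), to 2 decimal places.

Element Gy pattern (n=1): 0.5706 : 0.4294
Element Rz pattern (n=2): 0.35208796 : 0.48256409 : 0.16534796
Convolve the two distributions (both contribute in 2-u steps):
  M: 0.5706×0.35208796 = 0.200901
  M+2: 0.5706×0.48256409 + 0.4294×0.35208796 = 0.426538
  M+4: 0.5706×0.16534796 + 0.4294×0.48256409 = 0.301561
  M+6: 0.4294×0.16534796 = 0.071000
Scale to base peak (0.426538) = 100: 47.10 : 100.00 : 70.70 : 16.65

47.10 : 100.00 : 70.70 : 16.65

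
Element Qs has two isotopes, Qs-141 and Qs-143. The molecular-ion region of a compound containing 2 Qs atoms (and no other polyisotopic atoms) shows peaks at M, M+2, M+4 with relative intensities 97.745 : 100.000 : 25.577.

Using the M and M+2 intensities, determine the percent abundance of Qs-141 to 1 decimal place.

Write p for the Qs-141 fraction. I(M+2)/I(M) = [C(2,1)·p^1·(1−p)] / p^2 = 2·(1−p)/p = 100.000/97.745 = 1.0231
(1−p)/p = 1.0231/2 = 0.5115  ⇒  p = 1/(1 + 0.5115) = 0.6616
Qs-141: 66.2%, Qs-143: 33.8%.

66.2%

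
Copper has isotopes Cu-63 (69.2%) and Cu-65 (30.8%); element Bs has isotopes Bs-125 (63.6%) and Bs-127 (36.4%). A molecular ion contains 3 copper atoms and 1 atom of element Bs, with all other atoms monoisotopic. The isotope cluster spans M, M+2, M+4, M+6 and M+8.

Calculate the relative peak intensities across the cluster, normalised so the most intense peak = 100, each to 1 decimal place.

52.4 : 100.0 : 71.2 : 22.5 : 2.6

Copper pattern (n=3): 0.33137389 : 0.44247034 : 0.19693766 : 0.02921811
Element Bs pattern (n=1): 0.6360 : 0.3640
Convolve the two distributions (both contribute in 2-u steps):
  M: 0.33137389×0.6360 = 0.210754
  M+2: 0.33137389×0.3640 + 0.44247034×0.6360 = 0.402031
  M+4: 0.44247034×0.3640 + 0.19693766×0.6360 = 0.286312
  M+6: 0.19693766×0.3640 + 0.02921811×0.6360 = 0.090268
  M+8: 0.02921811×0.3640 = 0.010635
Scale to base peak (0.402031) = 100: 52.4 : 100.0 : 71.2 : 22.5 : 2.6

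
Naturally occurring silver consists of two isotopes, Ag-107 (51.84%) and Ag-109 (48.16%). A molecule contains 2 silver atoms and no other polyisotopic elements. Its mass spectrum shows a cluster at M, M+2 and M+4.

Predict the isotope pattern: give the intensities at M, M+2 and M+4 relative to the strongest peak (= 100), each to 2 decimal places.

Each Ag atom is independently Ag-107 (p = 0.5184) or Ag-109 (q = 0.4816); the cluster is the binomial expansion (p + q)^2.
P(M) = 0.5184^2 = 0.268739
P(M+2) = 2 × 0.5184^1 × 0.4816^1 = 0.499323
P(M+4) = 0.4816^2 = 0.231939
The M+2 peak is largest (0.499323); scaling to 100 gives 53.82 : 100.00 : 46.45.

53.82 : 100.00 : 46.45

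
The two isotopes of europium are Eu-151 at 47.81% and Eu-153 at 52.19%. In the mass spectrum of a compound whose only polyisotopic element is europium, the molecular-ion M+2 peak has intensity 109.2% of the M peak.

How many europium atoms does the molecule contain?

For n independent Eu atoms, I(M+2)/I(M) = n · (abundance Eu-153) / (abundance Eu-151) = n · 0.5219/0.4781.
n = 1.092 × 0.4781/0.5219 = 1.00 ≈ 1

1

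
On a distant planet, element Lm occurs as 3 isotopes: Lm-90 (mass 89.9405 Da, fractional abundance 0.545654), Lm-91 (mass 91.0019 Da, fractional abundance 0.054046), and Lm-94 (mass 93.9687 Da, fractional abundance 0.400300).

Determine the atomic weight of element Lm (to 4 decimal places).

Ar = Σ fᵢ·mᵢ = 0.545654 × 89.9405 + 0.054046 × 91.0019 + 0.400300 × 93.9687
= 49.07639 + 4.91829 + 37.61567 = 91.61035 Da

91.6104 Da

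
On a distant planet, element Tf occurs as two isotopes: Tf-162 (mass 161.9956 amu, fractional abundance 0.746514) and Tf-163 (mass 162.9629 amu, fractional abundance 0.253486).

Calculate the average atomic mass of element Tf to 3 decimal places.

162.241 amu

Weight each isotope mass by its fractional abundance: 0.746514 × 161.9956 + 0.253486 × 162.9629
= 120.93198 + 41.30881 = 162.24079 amu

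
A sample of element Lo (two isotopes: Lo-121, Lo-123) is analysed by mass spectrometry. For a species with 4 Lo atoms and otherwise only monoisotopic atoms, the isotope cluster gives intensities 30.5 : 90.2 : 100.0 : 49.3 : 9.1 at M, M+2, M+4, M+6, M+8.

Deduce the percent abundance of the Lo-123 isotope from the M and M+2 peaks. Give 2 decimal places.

Write p for the Lo-121 fraction. I(M+2)/I(M) = [C(4,1)·p^3·(1−p)] / p^4 = 4·(1−p)/p = 90.2/30.5 = 2.9574
(1−p)/p = 2.9574/4 = 0.7393  ⇒  p = 1/(1 + 0.7393) = 0.5749
Lo-121: 57.49%, Lo-123: 42.51%.

42.51%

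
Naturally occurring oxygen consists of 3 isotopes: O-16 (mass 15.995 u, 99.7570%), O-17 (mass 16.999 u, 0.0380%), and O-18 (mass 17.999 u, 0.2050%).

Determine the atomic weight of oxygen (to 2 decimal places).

16.00 u

Weight each isotope mass by its fractional abundance: 0.997570 × 15.995 + 0.000380 × 16.999 + 0.002050 × 17.999
= 15.9561 + 0.0065 + 0.0369 = 15.9995 u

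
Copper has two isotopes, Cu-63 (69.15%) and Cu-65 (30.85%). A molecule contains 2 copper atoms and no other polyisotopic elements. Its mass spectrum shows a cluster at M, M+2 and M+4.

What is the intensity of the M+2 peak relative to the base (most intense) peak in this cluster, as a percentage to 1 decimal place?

89.2%

Term probabilities: M 0.4782, M+2 0.4267, M+4 0.0952. Base peak = M.
P(M) = C(2,0) × 0.6915^2 × 0.3085^0 = 1 × 0.47817225 × 1.0000 = 0.478172 (base)
P(M+2) = C(2,1) × 0.6915^1 × 0.3085^1 = 2 × 0.6915 × 0.3085 = 0.426656
Relative intensity = 0.426656 / 0.478172 × 100 = 89.2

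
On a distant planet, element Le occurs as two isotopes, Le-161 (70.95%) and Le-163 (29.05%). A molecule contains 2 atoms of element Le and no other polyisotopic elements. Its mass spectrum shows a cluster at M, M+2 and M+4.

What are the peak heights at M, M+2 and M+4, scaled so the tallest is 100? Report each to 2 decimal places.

100.00 : 81.89 : 16.76

Expanding (0.7095 + 0.2905)^2:
P(M) = 0.7095^2 = 0.503390
P(M+2) = 2 × 0.7095^1 × 0.2905^1 = 0.412219
P(M+4) = 0.2905^2 = 0.084390
The M peak is largest (0.503390); scaling to 100 gives 100.00 : 81.89 : 16.76.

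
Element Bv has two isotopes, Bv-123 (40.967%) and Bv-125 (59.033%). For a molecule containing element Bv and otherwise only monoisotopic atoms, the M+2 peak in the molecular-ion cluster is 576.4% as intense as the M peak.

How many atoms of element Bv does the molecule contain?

4

For n independent Bv atoms, I(M+2)/I(M) = n · (abundance Bv-125) / (abundance Bv-123) = n · 0.59033/0.40967.
n = 5.764 × 0.40967/0.59033 = 4.00 ≈ 4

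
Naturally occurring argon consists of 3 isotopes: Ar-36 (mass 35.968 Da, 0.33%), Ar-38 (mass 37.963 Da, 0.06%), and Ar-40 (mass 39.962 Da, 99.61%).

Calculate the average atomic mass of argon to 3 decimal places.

39.948 Da

Ar = Σ fᵢ·mᵢ = 0.0033 × 35.968 + 0.0006 × 37.963 + 0.9961 × 39.962
= 0.1187 + 0.0228 + 39.8061 = 39.9476 Da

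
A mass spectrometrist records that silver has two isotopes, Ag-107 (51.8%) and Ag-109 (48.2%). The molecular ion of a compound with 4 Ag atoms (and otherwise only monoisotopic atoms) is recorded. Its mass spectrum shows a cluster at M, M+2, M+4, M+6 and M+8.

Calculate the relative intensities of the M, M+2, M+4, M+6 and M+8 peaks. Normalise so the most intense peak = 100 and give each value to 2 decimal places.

19.25 : 71.65 : 100.00 : 62.03 : 14.43

Expanding (0.518 + 0.482)^4:
P(M) = 0.518^4 = 0.071998
P(M+2) = 4 × 0.518^3 × 0.482^1 = 0.267976
P(M+4) = 6 × 0.518^2 × 0.482^2 = 0.374029
P(M+6) = 4 × 0.518^1 × 0.482^3 = 0.232023
P(M+8) = 0.482^4 = 0.053974
The M+4 peak is largest (0.374029); scaling to 100 gives 19.25 : 71.65 : 100.00 : 62.03 : 14.43.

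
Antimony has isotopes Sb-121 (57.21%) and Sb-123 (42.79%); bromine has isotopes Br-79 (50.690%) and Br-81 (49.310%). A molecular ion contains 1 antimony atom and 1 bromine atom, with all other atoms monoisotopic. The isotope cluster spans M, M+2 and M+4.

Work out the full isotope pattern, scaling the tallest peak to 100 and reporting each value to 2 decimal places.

58.12 : 100.00 : 42.28

Antimony pattern (n=1): 0.5721 : 0.4279
Bromine pattern (n=1): 0.5069 : 0.4931
Convolve the two distributions (both contribute in 2-u steps):
  M: 0.5721×0.5069 = 0.289997
  M+2: 0.5721×0.4931 + 0.4279×0.5069 = 0.499005
  M+4: 0.4279×0.4931 = 0.210997
Scale to base peak (0.499005) = 100: 58.12 : 100.00 : 42.28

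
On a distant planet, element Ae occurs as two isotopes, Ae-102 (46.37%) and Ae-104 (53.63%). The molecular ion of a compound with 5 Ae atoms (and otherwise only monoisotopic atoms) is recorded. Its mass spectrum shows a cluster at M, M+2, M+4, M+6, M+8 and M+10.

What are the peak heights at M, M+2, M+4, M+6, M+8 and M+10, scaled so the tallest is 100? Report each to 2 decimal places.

6.46 : 37.38 : 86.46 : 100.00 : 57.83 : 13.38

The 5 Ae atoms are independent, so intensities follow the terms of (0.4637 + 0.5363)^5.
P(M) = 0.4637^5 = 0.021438
P(M+2) = 5 × 0.4637^4 × 0.5363^1 = 0.123973
P(M+4) = 10 × 0.4637^3 × 0.5363^2 = 0.286765
P(M+6) = 10 × 0.4637^2 × 0.5363^3 = 0.331663
P(M+8) = 5 × 0.4637^1 × 0.5363^4 = 0.191795
P(M+10) = 0.5363^5 = 0.044365
The M+6 peak is largest (0.331663); scaling to 100 gives 6.46 : 37.38 : 86.46 : 100.00 : 57.83 : 13.38.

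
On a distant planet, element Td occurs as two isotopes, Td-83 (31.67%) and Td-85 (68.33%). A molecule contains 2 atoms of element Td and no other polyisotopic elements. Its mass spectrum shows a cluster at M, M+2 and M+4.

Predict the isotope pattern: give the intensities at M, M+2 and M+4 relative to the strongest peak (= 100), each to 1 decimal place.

21.5 : 92.7 : 100.0

Each Td atom is independently Td-83 (p = 0.3167) or Td-85 (q = 0.6833); the cluster is the binomial expansion (p + q)^2.
P(M) = 0.3167^2 = 0.100299
P(M+2) = 2 × 0.3167^1 × 0.6833^1 = 0.432802
P(M+4) = 0.6833^2 = 0.466899
The M+4 peak is largest (0.466899); scaling to 100 gives 21.5 : 92.7 : 100.0.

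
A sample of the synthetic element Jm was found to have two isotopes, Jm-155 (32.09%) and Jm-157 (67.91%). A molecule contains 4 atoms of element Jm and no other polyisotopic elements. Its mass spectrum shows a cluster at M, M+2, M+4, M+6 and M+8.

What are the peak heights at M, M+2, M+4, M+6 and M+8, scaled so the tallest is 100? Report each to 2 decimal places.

Expanding (0.3209 + 0.6791)^4:
P(M) = 0.3209^4 = 0.010604
P(M+2) = 4 × 0.3209^3 × 0.6791^1 = 0.089764
P(M+4) = 6 × 0.3209^2 × 0.6791^2 = 0.284943
P(M+6) = 4 × 0.3209^1 × 0.6791^3 = 0.402004
P(M+8) = 0.6791^4 = 0.212684
The M+6 peak is largest (0.402004); scaling to 100 gives 2.64 : 22.33 : 70.88 : 100.00 : 52.91.

2.64 : 22.33 : 70.88 : 100.00 : 52.91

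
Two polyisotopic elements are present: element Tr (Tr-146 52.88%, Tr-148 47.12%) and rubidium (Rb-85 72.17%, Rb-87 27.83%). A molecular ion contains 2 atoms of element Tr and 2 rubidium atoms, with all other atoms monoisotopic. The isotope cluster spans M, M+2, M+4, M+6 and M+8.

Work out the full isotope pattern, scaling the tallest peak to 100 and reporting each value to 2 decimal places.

Element Tr pattern (n=2): 0.27962944 : 0.49834112 : 0.22202944
Rubidium pattern (n=2): 0.52085089 : 0.40169822 : 0.07745089
Convolve the two distributions (both contribute in 2-u steps):
  M: 0.27962944×0.52085089 = 0.145645
  M+2: 0.27962944×0.40169822 + 0.49834112×0.52085089 = 0.371888
  M+4: 0.27962944×0.07745089 + 0.49834112×0.40169822 + 0.22202944×0.52085089 = 0.337485
  M+6: 0.49834112×0.07745089 + 0.22202944×0.40169822 = 0.127786
  M+8: 0.22202944×0.07745089 = 0.017196
Scale to base peak (0.371888) = 100: 39.16 : 100.00 : 90.75 : 34.36 : 4.62

39.16 : 100.00 : 90.75 : 34.36 : 4.62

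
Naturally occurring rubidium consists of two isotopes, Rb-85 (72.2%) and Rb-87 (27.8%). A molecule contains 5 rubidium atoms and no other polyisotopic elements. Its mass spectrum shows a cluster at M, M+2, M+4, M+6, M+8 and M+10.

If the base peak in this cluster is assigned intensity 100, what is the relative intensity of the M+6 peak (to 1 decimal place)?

29.7

Binomial terms of (0.722 + 0.278)^5: M 0.1962, M+2 0.3777, M+4 0.2909, M+6 0.1120, M+8 0.0216, M+10 0.0017 → M+2 is the base peak.
P(M+2) = C(5,1) × 0.722^4 × 0.278^1 = 5 × 0.27173701 × 0.2780 = 0.377714 (base)
P(M+6) = C(5,3) × 0.722^2 × 0.278^3 = 10 × 0.521284 × 0.02148495 = 0.111998
Relative intensity = 0.111998 / 0.377714 × 100 = 29.7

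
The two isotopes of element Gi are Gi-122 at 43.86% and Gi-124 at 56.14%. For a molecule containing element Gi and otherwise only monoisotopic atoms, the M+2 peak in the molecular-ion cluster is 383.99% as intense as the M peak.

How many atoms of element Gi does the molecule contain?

3

The M+2/M ratio from n Gi atoms is n · q/p = n · 0.5614/0.4386.
n = 3.8399 × 0.4386/0.5614 = 3.00 ≈ 3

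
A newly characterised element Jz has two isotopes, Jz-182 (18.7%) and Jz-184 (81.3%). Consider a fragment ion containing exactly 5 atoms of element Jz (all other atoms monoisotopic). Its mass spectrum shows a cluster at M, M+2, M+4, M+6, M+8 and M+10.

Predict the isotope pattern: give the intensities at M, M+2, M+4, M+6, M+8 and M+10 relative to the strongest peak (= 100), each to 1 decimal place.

Each Jz atom is independently Jz-182 (p = 0.187) or Jz-184 (q = 0.813); the cluster is the binomial expansion (p + q)^5.
P(M) = 0.187^5 = 0.000229
P(M+2) = 5 × 0.187^4 × 0.813^1 = 0.004971
P(M+4) = 10 × 0.187^3 × 0.813^2 = 0.043222
P(M+6) = 10 × 0.187^2 × 0.813^3 = 0.187912
P(M+8) = 5 × 0.187^1 × 0.813^4 = 0.408483
P(M+10) = 0.813^5 = 0.355183
The M+8 peak is largest (0.408483); scaling to 100 gives 0.1 : 1.2 : 10.6 : 46.0 : 100.0 : 87.0.

0.1 : 1.2 : 10.6 : 46.0 : 100.0 : 87.0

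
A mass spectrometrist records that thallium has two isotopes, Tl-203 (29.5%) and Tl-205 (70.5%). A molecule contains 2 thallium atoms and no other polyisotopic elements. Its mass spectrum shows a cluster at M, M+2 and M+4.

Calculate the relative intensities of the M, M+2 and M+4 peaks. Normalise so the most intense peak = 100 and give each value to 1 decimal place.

17.5 : 83.7 : 100.0

Each Tl atom is independently Tl-203 (p = 0.295) or Tl-205 (q = 0.705); the cluster is the binomial expansion (p + q)^2.
P(M) = 0.295^2 = 0.087025
P(M+2) = 2 × 0.295^1 × 0.705^1 = 0.415950
P(M+4) = 0.705^2 = 0.497025
The M+4 peak is largest (0.497025); scaling to 100 gives 17.5 : 83.7 : 100.0.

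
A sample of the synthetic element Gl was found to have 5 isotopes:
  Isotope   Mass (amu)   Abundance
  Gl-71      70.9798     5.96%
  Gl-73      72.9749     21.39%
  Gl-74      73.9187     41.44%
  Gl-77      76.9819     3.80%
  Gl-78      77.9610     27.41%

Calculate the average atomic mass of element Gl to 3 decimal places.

The abundance-weighted mean is 0.0596 × 70.9798 + 0.2139 × 72.9749 + 0.4144 × 73.9187 + 0.0380 × 76.9819 + 0.2741 × 77.9610
= 4.23040 + 15.60933 + 30.63191 + 2.92531 + 21.36911 = 74.76606 amu

74.766 amu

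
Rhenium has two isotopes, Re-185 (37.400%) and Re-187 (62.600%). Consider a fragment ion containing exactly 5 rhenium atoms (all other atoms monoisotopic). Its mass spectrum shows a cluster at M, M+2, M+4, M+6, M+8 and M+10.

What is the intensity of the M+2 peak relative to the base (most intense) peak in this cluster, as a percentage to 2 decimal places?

17.85%

Binomial terms of (0.37400 + 0.62600)^5: M 0.0073, M+2 0.0612, M+4 0.2050, M+6 0.3431, M+8 0.2872, M+10 0.0961 → M+6 is the base peak.
P(M+6) = C(5,3) × 0.37400^2 × 0.62600^3 = 10 × 0.139876 × 0.24531438 = 0.343136 (base)
P(M+2) = C(5,1) × 0.37400^4 × 0.62600^1 = 5 × 0.0195653 × 0.6260 = 0.061239
Relative intensity = 0.061239 / 0.343136 × 100 = 17.85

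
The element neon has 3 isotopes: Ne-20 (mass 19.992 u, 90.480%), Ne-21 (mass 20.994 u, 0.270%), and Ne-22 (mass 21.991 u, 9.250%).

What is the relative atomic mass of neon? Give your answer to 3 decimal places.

The abundance-weighted mean is 0.90480 × 19.992 + 0.00270 × 20.994 + 0.09250 × 21.991
= 18.0888 + 0.0567 + 2.0342 = 20.1797 u

20.180 u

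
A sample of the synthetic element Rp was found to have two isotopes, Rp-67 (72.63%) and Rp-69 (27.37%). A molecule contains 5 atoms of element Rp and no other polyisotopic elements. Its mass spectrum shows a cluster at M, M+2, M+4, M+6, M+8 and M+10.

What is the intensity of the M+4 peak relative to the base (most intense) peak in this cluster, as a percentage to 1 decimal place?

(0.7263 + 0.2737)^5 gives M 0.2021, M+2 0.3808, M+4 0.2870, M+6 0.1082, M+8 0.0204, M+10 0.0015; the largest is M+2.
P(M+2) = C(5,1) × 0.7263^4 × 0.2737^1 = 5 × 0.27826858 × 0.2737 = 0.380811 (base)
P(M+4) = C(5,2) × 0.7263^3 × 0.2737^2 = 10 × 0.38313174 × 0.07491169 = 0.287010
Relative intensity = 0.287010 / 0.380811 × 100 = 75.4

75.4%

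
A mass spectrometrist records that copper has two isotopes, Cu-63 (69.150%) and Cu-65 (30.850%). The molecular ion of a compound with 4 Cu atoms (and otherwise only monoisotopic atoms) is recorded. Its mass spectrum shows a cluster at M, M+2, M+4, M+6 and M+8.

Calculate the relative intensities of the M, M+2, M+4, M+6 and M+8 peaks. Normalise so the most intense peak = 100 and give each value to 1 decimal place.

56.0 : 100.0 : 66.9 : 19.9 : 2.2

The 4 Cu atoms are independent, so intensities follow the terms of (0.69150 + 0.30850)^4.
P(M) = 0.69150^4 = 0.228649
P(M+2) = 4 × 0.69150^3 × 0.30850^1 = 0.408030
P(M+4) = 6 × 0.69150^2 × 0.30850^2 = 0.273052
P(M+6) = 4 × 0.69150^1 × 0.30850^3 = 0.081212
P(M+8) = 0.30850^4 = 0.009058
The M+2 peak is largest (0.408030); scaling to 100 gives 56.0 : 100.0 : 66.9 : 19.9 : 2.2.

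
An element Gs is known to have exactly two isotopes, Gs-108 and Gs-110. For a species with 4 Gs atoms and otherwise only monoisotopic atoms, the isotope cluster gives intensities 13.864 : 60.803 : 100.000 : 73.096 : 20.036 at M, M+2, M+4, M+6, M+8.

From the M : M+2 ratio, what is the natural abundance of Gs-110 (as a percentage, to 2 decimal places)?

Let p = fractional abundance of Gs-108. I(M+2)/I(M) = [C(4,1)·p^3·(1−p)] / p^4 = 4·(1−p)/p = 60.803/13.864 = 4.3857
(1−p)/p = 4.3857/4 = 1.0964  ⇒  p = 1/(1 + 1.0964) = 0.4770
Gs-108: 47.70%, Gs-110: 52.30%.

52.30%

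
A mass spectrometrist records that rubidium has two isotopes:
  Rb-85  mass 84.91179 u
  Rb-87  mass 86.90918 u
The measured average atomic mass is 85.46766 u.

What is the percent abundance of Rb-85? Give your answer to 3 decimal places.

72.170%

With x = fraction of Rb-85 (so Rb-87 is 1 − x):
84.91179·x + 86.90918·(1 − x) = 85.46766
(84.91179 − 86.90918)·x = 85.46766 − 86.90918
x = -1.44152 / -1.99739 = 0.72170 → 72.170% Rb-85, 27.830% Rb-87.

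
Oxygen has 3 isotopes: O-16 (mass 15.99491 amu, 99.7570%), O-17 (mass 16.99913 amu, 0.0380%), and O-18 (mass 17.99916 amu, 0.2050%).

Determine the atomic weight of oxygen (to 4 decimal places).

Average mass = Σ (abundance × isotope mass) = 0.997570 × 15.99491 + 0.000380 × 16.99913 + 0.002050 × 17.99916
= 15.956042 + 0.006460 + 0.036898 = 15.999400 amu

15.9994 amu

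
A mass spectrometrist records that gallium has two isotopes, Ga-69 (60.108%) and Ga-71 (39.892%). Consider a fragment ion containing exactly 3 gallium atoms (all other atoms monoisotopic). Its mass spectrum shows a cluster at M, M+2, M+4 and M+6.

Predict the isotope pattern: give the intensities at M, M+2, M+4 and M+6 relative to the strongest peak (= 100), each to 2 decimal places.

The 3 Ga atoms are independent, so intensities follow the terms of (0.60108 + 0.39892)^3.
P(M) = 0.60108^3 = 0.217169
P(M+2) = 3 × 0.60108^2 × 0.39892^1 = 0.432386
P(M+4) = 3 × 0.60108^1 × 0.39892^2 = 0.286963
P(M+6) = 0.39892^3 = 0.063483
The M+2 peak is largest (0.432386); scaling to 100 gives 50.23 : 100.00 : 66.37 : 14.68.

50.23 : 100.00 : 66.37 : 14.68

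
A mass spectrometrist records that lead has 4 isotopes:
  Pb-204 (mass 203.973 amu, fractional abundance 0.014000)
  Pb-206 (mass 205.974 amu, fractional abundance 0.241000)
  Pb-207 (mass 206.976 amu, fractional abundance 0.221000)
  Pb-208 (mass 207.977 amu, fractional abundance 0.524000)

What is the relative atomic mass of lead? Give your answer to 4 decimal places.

Average mass = Σ (abundance × isotope mass) = 0.014000 × 203.973 + 0.241000 × 205.974 + 0.221000 × 206.976 + 0.524000 × 207.977
= 2.85562 + 49.63973 + 45.74170 + 108.97995 = 207.21700 amu

207.2170 amu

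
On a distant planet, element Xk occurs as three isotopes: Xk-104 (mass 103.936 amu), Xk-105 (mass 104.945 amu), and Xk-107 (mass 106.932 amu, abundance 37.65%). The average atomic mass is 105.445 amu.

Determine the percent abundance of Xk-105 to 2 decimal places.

Let x and y be the fractions of Xk-104 and Xk-105. Then x + y = 1 − 0.3765 = 0.6235 and 103.936x + 104.945y = 105.445 − 0.3765×106.932 = 65.185102.
Substituting: 103.936x + 104.945(0.6235 − x) = 65.185102
(103.936 − 104.945)x = -0.2481055  ⇒  x = 0.24589, y = 0.37761
Xk-104: 24.59%, Xk-105: 37.76%.

37.76%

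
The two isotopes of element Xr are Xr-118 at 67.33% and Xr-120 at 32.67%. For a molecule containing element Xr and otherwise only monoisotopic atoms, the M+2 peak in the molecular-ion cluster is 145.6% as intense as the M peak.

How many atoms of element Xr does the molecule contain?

With n Xr atoms, P(M+2)/P(M) = C(n,1)·p^(n−1)q / p^n = n·q/p = n · 0.3267/0.6733.
n = 1.456 × 0.6733/0.3267 = 3.00 ≈ 3

3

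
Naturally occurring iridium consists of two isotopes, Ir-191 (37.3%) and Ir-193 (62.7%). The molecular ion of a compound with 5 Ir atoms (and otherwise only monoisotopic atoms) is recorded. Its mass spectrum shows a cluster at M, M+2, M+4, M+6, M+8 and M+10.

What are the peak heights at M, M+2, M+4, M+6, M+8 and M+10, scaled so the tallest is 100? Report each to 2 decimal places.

The 5 Ir atoms are independent, so intensities follow the terms of (0.373 + 0.627)^5.
P(M) = 0.373^5 = 0.007220
P(M+2) = 5 × 0.373^4 × 0.627^1 = 0.060684
P(M+4) = 10 × 0.373^3 × 0.627^2 = 0.204015
P(M+6) = 10 × 0.373^2 × 0.627^3 = 0.342942
P(M+8) = 5 × 0.373^1 × 0.627^4 = 0.288237
P(M+10) = 0.627^5 = 0.096903
The M+6 peak is largest (0.342942); scaling to 100 gives 2.11 : 17.70 : 59.49 : 100.00 : 84.05 : 28.26.

2.11 : 17.70 : 59.49 : 100.00 : 84.05 : 28.26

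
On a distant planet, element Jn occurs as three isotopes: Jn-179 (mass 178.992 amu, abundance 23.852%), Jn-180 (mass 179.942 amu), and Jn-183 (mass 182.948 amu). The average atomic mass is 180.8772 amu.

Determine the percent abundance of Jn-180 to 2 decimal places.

Let x and y be the fractions of Jn-180 and Jn-183. Then x + y = 1 − 0.23852 = 0.76148 and 179.942x + 182.948y = 180.8772 − 0.23852×178.992 = 138.18402816.
Substituting: 179.942x + 182.948(0.76148 − x) = 138.18402816
(179.942 − 182.948)x = -1.12721488  ⇒  x = 0.37499, y = 0.38649
Jn-180: 37.50%, Jn-183: 38.65%.

37.50%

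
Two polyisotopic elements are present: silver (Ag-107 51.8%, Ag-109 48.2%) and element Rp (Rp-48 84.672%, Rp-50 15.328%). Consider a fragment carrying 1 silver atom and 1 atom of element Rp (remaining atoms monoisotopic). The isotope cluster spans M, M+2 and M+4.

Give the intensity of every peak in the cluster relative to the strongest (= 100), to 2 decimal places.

Silver pattern (n=1): 0.5180 : 0.4820
Element Rp pattern (n=1): 0.84672 : 0.15328
Convolve the two distributions (both contribute in 2-u steps):
  M: 0.5180×0.84672 = 0.438601
  M+2: 0.5180×0.15328 + 0.4820×0.84672 = 0.487518
  M+4: 0.4820×0.15328 = 0.073881
Scale to base peak (0.487518) = 100: 89.97 : 100.00 : 15.15

89.97 : 100.00 : 15.15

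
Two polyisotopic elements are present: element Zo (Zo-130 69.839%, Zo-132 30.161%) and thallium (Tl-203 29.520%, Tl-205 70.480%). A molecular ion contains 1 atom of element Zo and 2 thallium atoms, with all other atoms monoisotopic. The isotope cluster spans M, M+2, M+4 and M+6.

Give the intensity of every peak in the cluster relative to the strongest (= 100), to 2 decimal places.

12.88 : 67.08 : 100.00 : 31.71

Element Zo pattern (n=1): 0.69839 : 0.30161
Thallium pattern (n=2): 0.08714304 : 0.41611392 : 0.49674304
Convolve the two distributions (both contribute in 2-u steps):
  M: 0.69839×0.08714304 = 0.060860
  M+2: 0.69839×0.41611392 + 0.30161×0.08714304 = 0.316893
  M+4: 0.69839×0.49674304 + 0.30161×0.41611392 = 0.472424
  M+6: 0.30161×0.49674304 = 0.149823
Scale to base peak (0.472424) = 100: 12.88 : 67.08 : 100.00 : 31.71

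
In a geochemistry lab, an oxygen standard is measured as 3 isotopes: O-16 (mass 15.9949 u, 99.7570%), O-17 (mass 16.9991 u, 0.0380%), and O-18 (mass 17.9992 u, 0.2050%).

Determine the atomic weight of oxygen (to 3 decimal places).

Average mass = Σ (abundance × isotope mass) = 0.997570 × 15.9949 + 0.000380 × 16.9991 + 0.002050 × 17.9992
= 15.95603 + 0.00646 + 0.03690 = 15.99939 u

15.999 u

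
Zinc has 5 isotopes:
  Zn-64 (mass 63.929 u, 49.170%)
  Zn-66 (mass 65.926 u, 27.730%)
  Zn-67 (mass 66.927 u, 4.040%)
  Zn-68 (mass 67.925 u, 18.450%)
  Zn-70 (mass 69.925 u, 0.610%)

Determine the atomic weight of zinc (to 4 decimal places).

Average mass = Σ (abundance × isotope mass) = 0.49170 × 63.929 + 0.27730 × 65.926 + 0.04040 × 66.927 + 0.18450 × 67.925 + 0.00610 × 69.925
= 31.43389 + 18.28128 + 2.70385 + 12.53216 + 0.42654 = 65.37772 u

65.3777 u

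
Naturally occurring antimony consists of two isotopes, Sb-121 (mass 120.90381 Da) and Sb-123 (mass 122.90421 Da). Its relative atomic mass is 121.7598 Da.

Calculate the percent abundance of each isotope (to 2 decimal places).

Sb-121: 57.21%, Sb-123: 42.79%

Writing the weighted mean with unknown fraction x of Sb-121:
120.90381·x + 122.90421·(1 − x) = 121.7598
(120.90381 − 122.90421)·x = 121.7598 − 122.90421
x = -1.14441 / -2.00040 = 0.57209 → 57.21% Sb-121, 42.79% Sb-123.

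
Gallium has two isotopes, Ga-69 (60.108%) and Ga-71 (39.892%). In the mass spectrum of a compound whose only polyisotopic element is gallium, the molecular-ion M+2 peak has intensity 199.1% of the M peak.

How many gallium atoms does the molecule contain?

The M+2/M ratio from n Ga atoms is n · q/p = n · 0.39892/0.60108.
n = 1.991 × 0.60108/0.39892 = 3.00 ≈ 3

3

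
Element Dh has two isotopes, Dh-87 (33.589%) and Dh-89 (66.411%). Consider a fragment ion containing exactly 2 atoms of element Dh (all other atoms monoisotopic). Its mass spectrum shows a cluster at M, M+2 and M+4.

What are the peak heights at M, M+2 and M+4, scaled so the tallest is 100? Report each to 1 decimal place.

25.3 : 100.0 : 98.9

Expanding (0.33589 + 0.66411)^2:
P(M) = 0.33589^2 = 0.112822
P(M+2) = 2 × 0.33589^1 × 0.66411^1 = 0.446136
P(M+4) = 0.66411^2 = 0.441042
The M+2 peak is largest (0.446136); scaling to 100 gives 25.3 : 100.0 : 98.9.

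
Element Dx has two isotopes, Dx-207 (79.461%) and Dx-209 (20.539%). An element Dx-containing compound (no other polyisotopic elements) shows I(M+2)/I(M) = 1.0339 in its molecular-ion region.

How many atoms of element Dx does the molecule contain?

4

With n Dx atoms, P(M+2)/P(M) = C(n,1)·p^(n−1)q / p^n = n·q/p = n · 0.20539/0.79461.
n = 1.0339 × 0.79461/0.20539 = 4.00 ≈ 4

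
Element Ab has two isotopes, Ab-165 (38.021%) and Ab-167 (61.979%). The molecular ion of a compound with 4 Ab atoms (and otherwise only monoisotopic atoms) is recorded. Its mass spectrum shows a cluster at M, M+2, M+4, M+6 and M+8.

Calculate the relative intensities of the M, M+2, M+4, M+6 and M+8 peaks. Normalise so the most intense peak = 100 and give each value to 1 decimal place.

Each Ab atom is independently Ab-165 (p = 0.38021) or Ab-167 (q = 0.61979); the cluster is the binomial expansion (p + q)^4.
P(M) = 0.38021^4 = 0.020897
P(M+2) = 4 × 0.38021^3 × 0.61979^1 = 0.136262
P(M+4) = 6 × 0.38021^2 × 0.61979^2 = 0.333187
P(M+6) = 4 × 0.38021^1 × 0.61979^3 = 0.362091
P(M+8) = 0.61979^4 = 0.147563
The M+6 peak is largest (0.362091); scaling to 100 gives 5.8 : 37.6 : 92.0 : 100.0 : 40.8.

5.8 : 37.6 : 92.0 : 100.0 : 40.8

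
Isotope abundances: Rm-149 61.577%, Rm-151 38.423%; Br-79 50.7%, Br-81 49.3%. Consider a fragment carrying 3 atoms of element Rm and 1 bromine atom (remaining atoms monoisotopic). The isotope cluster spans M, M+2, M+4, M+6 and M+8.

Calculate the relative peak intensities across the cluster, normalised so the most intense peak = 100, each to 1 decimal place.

33.5 : 95.2 : 100.0 : 46.1 : 7.9

Element Rm pattern (n=3): 0.23348317 : 0.43706857 : 0.27272335 : 0.05672491
Bromine pattern (n=1): 0.5070 : 0.4930
Convolve the two distributions (both contribute in 2-u steps):
  M: 0.23348317×0.5070 = 0.118376
  M+2: 0.23348317×0.4930 + 0.43706857×0.5070 = 0.336701
  M+4: 0.43706857×0.4930 + 0.27272335×0.5070 = 0.353746
  M+6: 0.27272335×0.4930 + 0.05672491×0.5070 = 0.163212
  M+8: 0.05672491×0.4930 = 0.027965
Scale to base peak (0.353746) = 100: 33.5 : 95.2 : 100.0 : 46.1 : 7.9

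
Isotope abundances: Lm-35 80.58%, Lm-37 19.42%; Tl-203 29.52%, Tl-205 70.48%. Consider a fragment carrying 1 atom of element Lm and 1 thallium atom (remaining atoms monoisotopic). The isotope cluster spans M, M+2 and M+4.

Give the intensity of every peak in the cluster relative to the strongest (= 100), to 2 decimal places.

38.04 : 100.00 : 21.89

Element Lm pattern (n=1): 0.8058 : 0.1942
Thallium pattern (n=1): 0.2952 : 0.7048
Convolve the two distributions (both contribute in 2-u steps):
  M: 0.8058×0.2952 = 0.237872
  M+2: 0.8058×0.7048 + 0.1942×0.2952 = 0.625256
  M+4: 0.1942×0.7048 = 0.136872
Scale to base peak (0.625256) = 100: 38.04 : 100.00 : 21.89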